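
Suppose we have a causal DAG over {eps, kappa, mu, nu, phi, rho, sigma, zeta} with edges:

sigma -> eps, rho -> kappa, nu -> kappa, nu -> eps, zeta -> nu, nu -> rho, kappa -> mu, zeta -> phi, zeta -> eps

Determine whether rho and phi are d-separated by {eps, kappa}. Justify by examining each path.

There are 4 undirected paths between rho and phi; checking each against the conditioning set {eps, kappa}:
  1. rho ← nu ← zeta → phi — nu:chain[open]; zeta:fork[open] ⇒ active
  2. rho ← nu → eps ← zeta → phi — nu:fork[open]; eps:collider[open]; zeta:fork[open] ⇒ active
  3. rho → kappa ← nu ← zeta → phi — kappa:collider[open]; nu:chain[open]; zeta:fork[open] ⇒ active
  4. rho → kappa ← nu → eps ← zeta → phi — kappa:collider[open]; nu:fork[open]; eps:collider[open]; zeta:fork[open] ⇒ active
Because an active path exists, rho and phi are not d-separated.

No — rho and phi are not d-separated given {eps, kappa}.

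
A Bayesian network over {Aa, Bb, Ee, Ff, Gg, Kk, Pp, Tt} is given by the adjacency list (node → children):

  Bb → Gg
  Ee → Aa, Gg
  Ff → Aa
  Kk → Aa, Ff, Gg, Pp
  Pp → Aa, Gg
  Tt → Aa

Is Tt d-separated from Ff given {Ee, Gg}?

Yes

We examine all 6 paths between Tt and Ff:
  1. Tt → Aa ← Ff — Aa:collider[blocks] ⇒ blocked
  2. Tt → Aa ← Pp → Gg ← Kk → Ff — Aa:collider[blocks]; Pp:fork[open]; Gg:collider[open]; Kk:fork[open] ⇒ blocked
  3. Tt → Aa ← Pp ← Kk → Ff — Aa:collider[blocks]; Pp:chain[open]; Kk:fork[open] ⇒ blocked
  4. Tt → Aa ← Ee → Gg ← Pp ← Kk → Ff — Aa:collider[blocks]; Ee:fork[blocks]; Gg:collider[open]; Pp:chain[open]; Kk:fork[open] ⇒ blocked
  5. Tt → Aa ← Ee → Gg ← Kk → Ff — Aa:collider[blocks]; Ee:fork[blocks]; Gg:collider[open]; Kk:fork[open] ⇒ blocked
  6. Tt → Aa ← Kk → Ff — Aa:collider[blocks]; Kk:fork[open] ⇒ blocked
Every path is blocked, so Tt and Ff are d-separated given {Ee, Gg}.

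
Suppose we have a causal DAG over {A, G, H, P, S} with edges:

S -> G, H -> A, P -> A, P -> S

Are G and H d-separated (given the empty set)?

Only one path connects G and H:
  1. G ← S ← P → A ← H — S:chain[open]; P:fork[open]; A:collider[blocks] ⇒ blocked
Every path is blocked, so G and H are d-separated given ∅.

Yes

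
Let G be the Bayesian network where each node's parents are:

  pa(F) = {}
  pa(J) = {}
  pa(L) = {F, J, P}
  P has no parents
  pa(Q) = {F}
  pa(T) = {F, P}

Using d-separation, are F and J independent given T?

Yes — F and J are d-separated given {T}.

We examine all 2 paths between F and J:
  1. F → L ← J — L:collider[blocks] ⇒ blocked
  2. F → T ← P → L ← J — T:collider[open]; P:fork[open]; L:collider[blocks] ⇒ blocked
Since every path is blocked, d-separation holds.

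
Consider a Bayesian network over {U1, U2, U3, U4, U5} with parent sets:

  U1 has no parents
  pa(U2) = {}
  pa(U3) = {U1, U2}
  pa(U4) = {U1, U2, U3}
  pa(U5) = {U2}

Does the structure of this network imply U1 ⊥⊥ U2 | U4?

No

4 paths connect U1 and U2; each must be blocked for d-separation to hold:
  1. U1 → U3 ← U2 — U3:collider[open] ⇒ active
  2. U1 → U3 → U4 ← U2 — U3:chain[open]; U4:collider[open] ⇒ active
  3. U1 → U4 ← U3 ← U2 — U4:collider[open]; U3:chain[open] ⇒ active
  4. U1 → U4 ← U2 — U4:collider[open] ⇒ active
Since the path U1 → U3 ← U2 is active, U1 and U2 are not d-separated given {U4}.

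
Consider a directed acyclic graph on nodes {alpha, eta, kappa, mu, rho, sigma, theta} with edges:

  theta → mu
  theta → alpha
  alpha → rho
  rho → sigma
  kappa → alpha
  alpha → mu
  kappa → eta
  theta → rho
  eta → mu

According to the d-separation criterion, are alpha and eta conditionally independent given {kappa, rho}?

Yes — alpha and eta are d-separated given {kappa, rho}.

Enumerating the 4 paths from alpha to eta and testing each for blocking by {kappa, rho}:
  1. alpha → rho ← theta → mu ← eta — rho:collider[open]; theta:fork[open]; mu:collider[blocks] ⇒ blocked
  2. alpha ← kappa → eta — kappa:fork[blocks] ⇒ blocked
  3. alpha ← theta → mu ← eta — theta:fork[open]; mu:collider[blocks] ⇒ blocked
  4. alpha → mu ← eta — mu:collider[blocks] ⇒ blocked
Since every path is blocked, d-separation holds.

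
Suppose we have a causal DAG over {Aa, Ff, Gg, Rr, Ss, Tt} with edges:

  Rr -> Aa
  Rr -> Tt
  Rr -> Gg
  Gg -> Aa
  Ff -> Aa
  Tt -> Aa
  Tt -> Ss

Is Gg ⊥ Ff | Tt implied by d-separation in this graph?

There are 3 undirected paths between Gg and Ff; checking each against the conditioning set {Tt}:
Path 1: Gg → Aa ← Ff
  Aa is a collider here and neither Aa nor any of its descendants is conditioned on, so the collider stays closed — the path is blocked at Aa.
Path 2: Gg ← Rr → Aa ← Ff
  Aa is a collider here and neither Aa nor any of its descendants is conditioned on, so the collider stays closed — the path is blocked at Aa.
Path 3: Gg ← Rr → Tt → Aa ← Ff
  Tt is a chain here and Tt is conditioned on, so the path is blocked at Tt.
All paths are blocked; Gg ⊥ Ff | {Tt} holds.

Yes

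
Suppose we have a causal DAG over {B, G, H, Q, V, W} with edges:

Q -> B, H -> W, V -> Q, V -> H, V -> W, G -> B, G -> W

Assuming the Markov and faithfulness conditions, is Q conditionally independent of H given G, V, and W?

We examine all 4 paths between Q and H:
  1. Q → B ← G → W ← H — B:collider[blocks]; G:fork[blocks]; W:collider[open] ⇒ blocked
  2. Q → B ← G → W ← V → H — B:collider[blocks]; G:fork[blocks]; W:collider[open]; V:fork[blocks] ⇒ blocked
  3. Q ← V → H — V:fork[blocks] ⇒ blocked
  4. Q ← V → W ← H — V:fork[blocks]; W:collider[open] ⇒ blocked
Since every path is blocked, d-separation holds.

Yes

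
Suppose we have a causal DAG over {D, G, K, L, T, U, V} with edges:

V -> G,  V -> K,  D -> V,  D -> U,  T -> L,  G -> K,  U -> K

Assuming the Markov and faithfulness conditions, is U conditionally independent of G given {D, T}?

Enumerating the 4 paths from U to G and testing each for blocking by {D, T}:
Path 1: U ← D → V → K ← G
  D is a fork here and D is conditioned on, so the path is blocked at D.
Path 2: U ← D → V → G
  D is a fork here and D is conditioned on, so the path is blocked at D.
Path 3: U → K ← G
  K is a collider here and neither K nor any of its descendants is conditioned on, so the collider stays closed — the path is blocked at K.
Path 4: U → K ← V → G
  K is a collider here and neither K nor any of its descendants is conditioned on, so the collider stays closed — the path is blocked at K.
All paths are blocked; U ⊥ G | {D, T} holds.

Yes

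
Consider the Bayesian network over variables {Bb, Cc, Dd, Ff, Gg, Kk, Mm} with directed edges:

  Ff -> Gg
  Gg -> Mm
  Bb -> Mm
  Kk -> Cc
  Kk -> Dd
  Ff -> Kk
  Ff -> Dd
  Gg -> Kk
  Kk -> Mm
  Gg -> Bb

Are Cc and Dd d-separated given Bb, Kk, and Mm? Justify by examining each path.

5 paths connect Cc and Dd; each must be blocked for d-separation to hold:
Path 1: Cc ← Kk → Mm ← Gg ← Ff → Dd
  Kk is a fork here and Kk is conditioned on, so the path is blocked at Kk.
Path 2: Cc ← Kk → Mm ← Bb ← Gg ← Ff → Dd
  Kk is a fork here and Kk is conditioned on, so the path is blocked at Kk.
Path 3: Cc ← Kk ← Ff → Dd
  Kk is a chain here and Kk is conditioned on, so the path is blocked at Kk.
Path 4: Cc ← Kk ← Gg ← Ff → Dd
  Kk is a chain here and Kk is conditioned on, so the path is blocked at Kk.
Path 5: Cc ← Kk → Dd
  Kk is a fork here and Kk is conditioned on, so the path is blocked at Kk.
Every path is blocked, so Cc and Dd are d-separated given {Bb, Kk, Mm}.

Yes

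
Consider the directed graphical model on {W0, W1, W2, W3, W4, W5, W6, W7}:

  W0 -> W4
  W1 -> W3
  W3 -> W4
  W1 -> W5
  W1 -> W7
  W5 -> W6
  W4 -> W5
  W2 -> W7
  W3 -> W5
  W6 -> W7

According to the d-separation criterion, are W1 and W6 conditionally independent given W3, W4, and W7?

No

4 paths connect W1 and W6; each must be blocked for d-separation to hold:
  1. W1 → W3 → W5 → W6 — W3:chain[blocks]; W5:chain[open] ⇒ blocked
  2. W1 → W3 → W4 → W5 → W6 — W3:chain[blocks]; W4:chain[blocks]; W5:chain[open] ⇒ blocked
  3. W1 → W5 → W6 — W5:chain[open] ⇒ active
  4. W1 → W7 ← W6 — W7:collider[open] ⇒ active
At least one path is unblocked, so d-separation fails.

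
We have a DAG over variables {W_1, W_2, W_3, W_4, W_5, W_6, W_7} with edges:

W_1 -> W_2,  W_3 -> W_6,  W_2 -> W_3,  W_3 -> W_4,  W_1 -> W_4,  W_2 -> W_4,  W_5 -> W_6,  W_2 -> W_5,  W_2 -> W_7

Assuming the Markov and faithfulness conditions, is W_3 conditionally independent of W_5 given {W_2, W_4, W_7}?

We examine all 4 paths between W_3 and W_5:
  1. W_3 → W_6 ← W_5 — W_6:collider[blocks] ⇒ blocked
  2. W_3 → W_4 ← W_2 → W_5 — W_4:collider[open]; W_2:fork[blocks] ⇒ blocked
  3. W_3 → W_4 ← W_1 → W_2 → W_5 — W_4:collider[open]; W_1:fork[open]; W_2:chain[blocks] ⇒ blocked
  4. W_3 ← W_2 → W_5 — W_2:fork[blocks] ⇒ blocked
All paths are blocked; W_3 ⊥ W_5 | {W_2, W_4, W_7} holds.

Yes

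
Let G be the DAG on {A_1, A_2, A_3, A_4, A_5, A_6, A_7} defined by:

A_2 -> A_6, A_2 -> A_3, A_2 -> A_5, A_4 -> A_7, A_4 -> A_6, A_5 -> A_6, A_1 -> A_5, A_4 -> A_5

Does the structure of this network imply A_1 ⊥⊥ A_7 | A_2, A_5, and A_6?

No — A_1 and A_7 are not d-separated given {A_2, A_5, A_6}.

Enumerating the 3 paths from A_1 to A_7 and testing each for blocking by {A_2, A_5, A_6}:
Path 1: A_1 → A_5 ← A_2 → A_6 ← A_4 → A_7
  A_2 is a fork here and A_2 is conditioned on, so the path is blocked at A_2.
Path 2: A_1 → A_5 ← A_4 → A_7
  A_5 is a collider and A_5 is conditioned on, which opens it; A_4 is a fork and A_4 is not conditioned on — no node blocks this path, so it is active.
Path 3: A_1 → A_5 → A_6 ← A_4 → A_7
  A_5 is a chain here and A_5 is conditioned on, so the path is blocked at A_5.
Because an active path exists, A_1 and A_7 are not d-separated.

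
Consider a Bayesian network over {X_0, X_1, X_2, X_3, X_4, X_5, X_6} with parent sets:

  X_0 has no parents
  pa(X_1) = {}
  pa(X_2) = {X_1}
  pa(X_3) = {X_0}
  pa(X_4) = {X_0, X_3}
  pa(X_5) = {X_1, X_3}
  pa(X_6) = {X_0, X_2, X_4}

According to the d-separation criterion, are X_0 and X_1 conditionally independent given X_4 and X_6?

Enumerating the 6 paths from X_0 to X_1 and testing each for blocking by {X_4, X_6}:
  1. X_0 → X_4 → X_6 ← X_2 ← X_1 — X_4:chain[blocks]; X_6:collider[open]; X_2:chain[open] ⇒ blocked
  2. X_0 → X_4 ← X_3 → X_5 ← X_1 — X_4:collider[open]; X_3:fork[open]; X_5:collider[blocks] ⇒ blocked
  3. X_0 → X_6 ← X_4 ← X_3 → X_5 ← X_1 — X_6:collider[open]; X_4:chain[blocks]; X_3:fork[open]; X_5:collider[blocks] ⇒ blocked
  4. X_0 → X_6 ← X_2 ← X_1 — X_6:collider[open]; X_2:chain[open] ⇒ active
  5. X_0 → X_3 → X_4 → X_6 ← X_2 ← X_1 — X_3:chain[open]; X_4:chain[blocks]; X_6:collider[open]; X_2:chain[open] ⇒ blocked
  6. X_0 → X_3 → X_5 ← X_1 — X_3:chain[open]; X_5:collider[blocks] ⇒ blocked
At least one path is unblocked, so d-separation fails.

No — X_0 and X_1 are not d-separated given {X_4, X_6}.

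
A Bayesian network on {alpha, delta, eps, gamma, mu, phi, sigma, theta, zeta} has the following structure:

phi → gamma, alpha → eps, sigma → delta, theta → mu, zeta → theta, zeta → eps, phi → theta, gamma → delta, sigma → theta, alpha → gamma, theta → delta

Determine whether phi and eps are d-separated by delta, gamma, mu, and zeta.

No

Enumerating the 6 paths from phi to eps and testing each for blocking by {delta, gamma, mu, zeta}:
Path 1: phi → gamma → delta ← sigma → theta ← zeta → eps
  gamma is a chain here and gamma is conditioned on, so the path is blocked at gamma.
Path 2: phi → gamma → delta ← theta ← zeta → eps
  gamma is a chain here and gamma is conditioned on, so the path is blocked at gamma.
Path 3: phi → gamma ← alpha → eps
  gamma is a collider and gamma is conditioned on, which opens it; alpha is a fork and alpha is not conditioned on — no node blocks this path, so it is active.
Path 4: phi → theta ← sigma → delta ← gamma ← alpha → eps
  gamma is a chain here and gamma is conditioned on, so the path is blocked at gamma.
Path 5: phi → theta ← zeta → eps
  zeta is a fork here and zeta is conditioned on, so the path is blocked at zeta.
Path 6: phi → theta → delta ← gamma ← alpha → eps
  gamma is a chain here and gamma is conditioned on, so the path is blocked at gamma.
At least one path is unblocked, so d-separation fails.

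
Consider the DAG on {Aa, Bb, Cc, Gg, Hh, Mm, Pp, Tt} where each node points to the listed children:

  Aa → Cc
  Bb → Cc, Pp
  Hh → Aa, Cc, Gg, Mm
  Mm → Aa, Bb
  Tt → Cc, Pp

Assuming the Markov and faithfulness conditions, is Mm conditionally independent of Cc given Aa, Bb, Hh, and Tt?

We examine all 6 paths between Mm and Cc:
  1. Mm → Aa → Cc — Aa:chain[blocks] ⇒ blocked
  2. Mm → Aa ← Hh → Cc — Aa:collider[open]; Hh:fork[blocks] ⇒ blocked
  3. Mm ← Hh → Cc — Hh:fork[blocks] ⇒ blocked
  4. Mm ← Hh → Aa → Cc — Hh:fork[blocks]; Aa:chain[blocks] ⇒ blocked
  5. Mm → Bb → Cc — Bb:chain[blocks] ⇒ blocked
  6. Mm → Bb → Pp ← Tt → Cc — Bb:chain[blocks]; Pp:collider[blocks]; Tt:fork[blocks] ⇒ blocked
Every path is blocked, so Mm and Cc are d-separated given {Aa, Bb, Hh, Tt}.

Yes — Mm and Cc are d-separated given {Aa, Bb, Hh, Tt}.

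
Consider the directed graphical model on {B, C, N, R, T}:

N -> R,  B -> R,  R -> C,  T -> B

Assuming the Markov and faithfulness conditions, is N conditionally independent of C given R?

There is one path between N and C:
Path 1: N → R → C
  R is a chain here and R is conditioned on, so the path is blocked at R.
Since every path is blocked, d-separation holds.

Yes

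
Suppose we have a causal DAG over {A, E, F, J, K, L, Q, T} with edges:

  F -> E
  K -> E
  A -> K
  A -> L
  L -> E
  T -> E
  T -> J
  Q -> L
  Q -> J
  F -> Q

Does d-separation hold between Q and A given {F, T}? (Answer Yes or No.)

Yes

There are 6 undirected paths between Q and A; checking each against the conditioning set {F, T}:
  1. Q ← F → E ← L ← A — F:fork[blocks]; E:collider[blocks]; L:chain[open] ⇒ blocked
  2. Q ← F → E ← K ← A — F:fork[blocks]; E:collider[blocks]; K:chain[open] ⇒ blocked
  3. Q → L → E ← K ← A — L:chain[open]; E:collider[blocks]; K:chain[open] ⇒ blocked
  4. Q → L ← A — L:collider[blocks] ⇒ blocked
  5. Q → J ← T → E ← L ← A — J:collider[blocks]; T:fork[blocks]; E:collider[blocks]; L:chain[open] ⇒ blocked
  6. Q → J ← T → E ← K ← A — J:collider[blocks]; T:fork[blocks]; E:collider[blocks]; K:chain[open] ⇒ blocked
All paths are blocked; Q ⊥ A | {F, T} holds.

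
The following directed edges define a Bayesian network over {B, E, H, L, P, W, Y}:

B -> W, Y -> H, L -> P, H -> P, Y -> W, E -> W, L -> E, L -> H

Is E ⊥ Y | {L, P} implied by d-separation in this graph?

3 paths connect E and Y; each must be blocked for d-separation to hold:
  1. E → W ← Y — W:collider[blocks] ⇒ blocked
  2. E ← L → H ← Y — L:fork[blocks]; H:collider[open] ⇒ blocked
  3. E ← L → P ← H ← Y — L:fork[blocks]; P:collider[open]; H:chain[open] ⇒ blocked
Since every path is blocked, d-separation holds.

Yes — E and Y are d-separated given {L, P}.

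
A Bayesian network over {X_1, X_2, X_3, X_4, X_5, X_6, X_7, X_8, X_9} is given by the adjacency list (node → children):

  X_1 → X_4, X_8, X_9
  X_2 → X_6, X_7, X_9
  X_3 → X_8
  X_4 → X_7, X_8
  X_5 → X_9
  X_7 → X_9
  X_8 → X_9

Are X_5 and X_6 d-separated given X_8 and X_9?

We examine all 6 paths between X_5 and X_6:
Path 1: X_5 → X_9 ← X_7 ← X_2 → X_6
  X_9 is a collider and X_9 is conditioned on, which opens it; X_7 is a chain and X_7 is not conditioned on; X_2 is a fork and X_2 is not conditioned on — no node blocks this path, so it is active.
Path 2: X_5 → X_9 ← X_8 ← X_4 → X_7 ← X_2 → X_6
  X_8 is a chain here and X_8 is conditioned on, so the path is blocked at X_8.
Path 3: X_5 → X_9 ← X_8 ← X_1 → X_4 → X_7 ← X_2 → X_6
  X_8 is a chain here and X_8 is conditioned on, so the path is blocked at X_8.
Path 4: X_5 → X_9 ← X_1 → X_4 → X_7 ← X_2 → X_6
  X_9 is a collider and X_9 is conditioned on, which opens it; X_1 is a fork and X_1 is not conditioned on; X_4 is a chain and X_4 is not conditioned on; X_7 is a collider and its descendant X_9 is conditioned on, which opens it; X_2 is a fork and X_2 is not conditioned on — no node blocks this path, so it is active.
Path 5: X_5 → X_9 ← X_1 → X_8 ← X_4 → X_7 ← X_2 → X_6
  X_9 is a collider and X_9 is conditioned on, which opens it; X_1 is a fork and X_1 is not conditioned on; X_8 is a collider and X_8 is conditioned on, which opens it; X_4 is a fork and X_4 is not conditioned on; X_7 is a collider and its descendant X_9 is conditioned on, which opens it; X_2 is a fork and X_2 is not conditioned on — no node blocks this path, so it is active.
Path 6: X_5 → X_9 ← X_2 → X_6
  X_9 is a collider and X_9 is conditioned on, which opens it; X_2 is a fork and X_2 is not conditioned on — no node blocks this path, so it is active.
Because an active path exists, X_5 and X_6 are not d-separated.

No — X_5 and X_6 are not d-separated given {X_8, X_9}.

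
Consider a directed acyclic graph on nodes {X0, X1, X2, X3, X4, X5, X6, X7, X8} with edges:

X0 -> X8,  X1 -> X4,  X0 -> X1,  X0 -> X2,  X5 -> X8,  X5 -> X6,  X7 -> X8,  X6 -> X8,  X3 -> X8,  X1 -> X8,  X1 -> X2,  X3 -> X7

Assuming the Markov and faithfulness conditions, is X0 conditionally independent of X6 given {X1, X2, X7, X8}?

There are 6 undirected paths between X0 and X6; checking each against the conditioning set {X1, X2, X7, X8}:
Path 1: X0 → X8 ← X6
  X8 is a collider and X8 is conditioned on, which opens it — no node blocks this path, so it is active.
Path 2: X0 → X8 ← X5 → X6
  X8 is a collider and X8 is conditioned on, which opens it; X5 is a fork and X5 is not conditioned on — no node blocks this path, so it is active.
Path 3: X0 → X2 ← X1 → X8 ← X6
  X1 is a fork here and X1 is conditioned on, so the path is blocked at X1.
Path 4: X0 → X2 ← X1 → X8 ← X5 → X6
  X1 is a fork here and X1 is conditioned on, so the path is blocked at X1.
Path 5: X0 → X1 → X8 ← X6
  X1 is a chain here and X1 is conditioned on, so the path is blocked at X1.
Path 6: X0 → X1 → X8 ← X5 → X6
  X1 is a chain here and X1 is conditioned on, so the path is blocked at X1.
Because an active path exists, X0 and X6 are not d-separated.

No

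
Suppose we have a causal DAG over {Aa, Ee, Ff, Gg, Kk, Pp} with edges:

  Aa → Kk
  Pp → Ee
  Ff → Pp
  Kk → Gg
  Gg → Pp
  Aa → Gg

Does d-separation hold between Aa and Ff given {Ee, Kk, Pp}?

No — Aa and Ff are not d-separated given {Ee, Kk, Pp}.

2 paths connect Aa and Ff; each must be blocked for d-separation to hold:
  1. Aa → Gg → Pp ← Ff — Gg:chain[open]; Pp:collider[open] ⇒ active
  2. Aa → Kk → Gg → Pp ← Ff — Kk:chain[blocks]; Gg:chain[open]; Pp:collider[open] ⇒ blocked
Because an active path exists, Aa and Ff are not d-separated.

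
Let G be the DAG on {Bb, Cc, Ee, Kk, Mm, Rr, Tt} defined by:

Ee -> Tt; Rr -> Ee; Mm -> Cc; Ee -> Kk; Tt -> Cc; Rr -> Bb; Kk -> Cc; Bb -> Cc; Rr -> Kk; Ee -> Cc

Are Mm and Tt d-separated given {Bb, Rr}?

6 paths connect Mm and Tt; each must be blocked for d-separation to hold:
Path 1: Mm → Cc ← Kk ← Rr → Ee → Tt
  Cc is a collider here and neither Cc nor any of its descendants is conditioned on, so the collider stays closed — the path is blocked at Cc.
Path 2: Mm → Cc ← Kk ← Ee → Tt
  Cc is a collider here and neither Cc nor any of its descendants is conditioned on, so the collider stays closed — the path is blocked at Cc.
Path 3: Mm → Cc ← Bb ← Rr → Kk ← Ee → Tt
  Cc is a collider here and neither Cc nor any of its descendants is conditioned on, so the collider stays closed — the path is blocked at Cc.
Path 4: Mm → Cc ← Bb ← Rr → Ee → Tt
  Cc is a collider here and neither Cc nor any of its descendants is conditioned on, so the collider stays closed — the path is blocked at Cc.
Path 5: Mm → Cc ← Tt
  Cc is a collider here and neither Cc nor any of its descendants is conditioned on, so the collider stays closed — the path is blocked at Cc.
Path 6: Mm → Cc ← Ee → Tt
  Cc is a collider here and neither Cc nor any of its descendants is conditioned on, so the collider stays closed — the path is blocked at Cc.
Every path is blocked, so Mm and Tt are d-separated given {Bb, Rr}.

Yes — Mm and Tt are d-separated given {Bb, Rr}.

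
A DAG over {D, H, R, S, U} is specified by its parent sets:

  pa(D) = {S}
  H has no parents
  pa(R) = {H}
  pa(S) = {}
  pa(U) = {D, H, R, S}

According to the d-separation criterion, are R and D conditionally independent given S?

Yes

We examine all 4 paths between R and D:
  1. R ← H → U ← S → D — H:fork[open]; U:collider[blocks]; S:fork[blocks] ⇒ blocked
  2. R ← H → U ← D — H:fork[open]; U:collider[blocks] ⇒ blocked
  3. R → U ← S → D — U:collider[blocks]; S:fork[blocks] ⇒ blocked
  4. R → U ← D — U:collider[blocks] ⇒ blocked
Since every path is blocked, d-separation holds.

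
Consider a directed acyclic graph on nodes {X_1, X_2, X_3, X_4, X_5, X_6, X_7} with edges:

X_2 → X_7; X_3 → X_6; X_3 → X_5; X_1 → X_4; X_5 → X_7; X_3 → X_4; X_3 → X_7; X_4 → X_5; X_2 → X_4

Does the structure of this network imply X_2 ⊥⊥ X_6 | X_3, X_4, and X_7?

Yes

Enumerating the 6 paths from X_2 to X_6 and testing each for blocking by {X_3, X_4, X_7}:
  1. X_2 → X_7 ← X_5 ← X_4 ← X_3 → X_6 — X_7:collider[open]; X_5:chain[open]; X_4:chain[blocks]; X_3:fork[blocks] ⇒ blocked
  2. X_2 → X_7 ← X_5 ← X_3 → X_6 — X_7:collider[open]; X_5:chain[open]; X_3:fork[blocks] ⇒ blocked
  3. X_2 → X_7 ← X_3 → X_6 — X_7:collider[open]; X_3:fork[blocks] ⇒ blocked
  4. X_2 → X_4 → X_5 → X_7 ← X_3 → X_6 — X_4:chain[blocks]; X_5:chain[open]; X_7:collider[open]; X_3:fork[blocks] ⇒ blocked
  5. X_2 → X_4 → X_5 ← X_3 → X_6 — X_4:chain[blocks]; X_5:collider[open]; X_3:fork[blocks] ⇒ blocked
  6. X_2 → X_4 ← X_3 → X_6 — X_4:collider[open]; X_3:fork[blocks] ⇒ blocked
Every path is blocked, so X_2 and X_6 are d-separated given {X_3, X_4, X_7}.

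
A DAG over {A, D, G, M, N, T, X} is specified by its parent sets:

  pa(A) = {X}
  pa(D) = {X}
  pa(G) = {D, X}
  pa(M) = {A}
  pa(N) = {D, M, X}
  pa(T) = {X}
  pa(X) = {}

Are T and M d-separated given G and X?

Yes

There are 4 undirected paths between T and M; checking each against the conditioning set {G, X}:
Path 1: T ← X → G ← D → N ← M
  X is a fork here and X is conditioned on, so the path is blocked at X.
Path 2: T ← X → A → M
  X is a fork here and X is conditioned on, so the path is blocked at X.
Path 3: T ← X → N ← M
  X is a fork here and X is conditioned on, so the path is blocked at X.
Path 4: T ← X → D → N ← M
  X is a fork here and X is conditioned on, so the path is blocked at X.
Since every path is blocked, d-separation holds.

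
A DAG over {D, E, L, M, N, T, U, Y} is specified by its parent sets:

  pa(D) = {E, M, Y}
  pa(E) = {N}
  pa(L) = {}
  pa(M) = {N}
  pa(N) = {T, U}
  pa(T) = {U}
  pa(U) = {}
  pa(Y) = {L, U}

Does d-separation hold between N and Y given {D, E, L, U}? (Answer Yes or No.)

No

We examine all 4 paths between N and Y:
  1. N → E → D ← Y — E:chain[blocks]; D:collider[open] ⇒ blocked
  2. N → M → D ← Y — M:chain[open]; D:collider[open] ⇒ active
  3. N ← U → Y — U:fork[blocks] ⇒ blocked
  4. N ← T ← U → Y — T:chain[open]; U:fork[blocks] ⇒ blocked
Because an active path exists, N and Y are not d-separated.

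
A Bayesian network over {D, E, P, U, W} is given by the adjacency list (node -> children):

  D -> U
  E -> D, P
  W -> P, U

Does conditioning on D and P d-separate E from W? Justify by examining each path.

Enumerating the 2 paths from E to W and testing each for blocking by {D, P}:
  1. E → D → U ← W — D:chain[blocks]; U:collider[blocks] ⇒ blocked
  2. E → P ← W — P:collider[open] ⇒ active
At least one path is unblocked, so d-separation fails.

No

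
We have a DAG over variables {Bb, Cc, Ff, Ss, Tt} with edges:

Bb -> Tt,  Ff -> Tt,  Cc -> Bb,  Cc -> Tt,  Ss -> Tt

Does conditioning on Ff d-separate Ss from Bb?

Yes

We examine all 2 paths between Ss and Bb:
  1. Ss → Tt ← Bb — Tt:collider[blocks] ⇒ blocked
  2. Ss → Tt ← Cc → Bb — Tt:collider[blocks]; Cc:fork[open] ⇒ blocked
Since every path is blocked, d-separation holds.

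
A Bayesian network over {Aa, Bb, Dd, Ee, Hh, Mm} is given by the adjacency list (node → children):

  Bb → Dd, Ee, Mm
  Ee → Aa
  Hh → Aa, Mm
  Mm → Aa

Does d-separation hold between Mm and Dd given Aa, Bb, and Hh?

Enumerating the 3 paths from Mm to Dd and testing each for blocking by {Aa, Bb, Hh}:
Path 1: Mm → Aa ← Ee ← Bb → Dd
  Bb is a fork here and Bb is conditioned on, so the path is blocked at Bb.
Path 2: Mm ← Bb → Dd
  Bb is a fork here and Bb is conditioned on, so the path is blocked at Bb.
Path 3: Mm ← Hh → Aa ← Ee ← Bb → Dd
  Hh is a fork here and Hh is conditioned on, so the path is blocked at Hh.
All paths are blocked; Mm ⊥ Dd | {Aa, Bb, Hh} holds.

Yes — Mm and Dd are d-separated given {Aa, Bb, Hh}.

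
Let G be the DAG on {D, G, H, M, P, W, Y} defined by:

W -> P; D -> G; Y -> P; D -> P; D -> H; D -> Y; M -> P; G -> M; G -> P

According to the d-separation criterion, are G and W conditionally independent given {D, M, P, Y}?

No

Enumerating the 4 paths from G to W and testing each for blocking by {D, M, P, Y}:
  1. G ← D → Y → P ← W — D:fork[blocks]; Y:chain[blocks]; P:collider[open] ⇒ blocked
  2. G ← D → P ← W — D:fork[blocks]; P:collider[open] ⇒ blocked
  3. G → M → P ← W — M:chain[blocks]; P:collider[open] ⇒ blocked
  4. G → P ← W — P:collider[open] ⇒ active
Since the path G → P ← W is active, G and W are not d-separated given {D, M, P, Y}.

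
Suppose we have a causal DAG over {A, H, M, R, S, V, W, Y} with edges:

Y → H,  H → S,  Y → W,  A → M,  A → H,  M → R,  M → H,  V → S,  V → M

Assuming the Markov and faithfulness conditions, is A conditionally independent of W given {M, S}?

3 paths connect A and W; each must be blocked for d-separation to hold:
Path 1: A → H ← Y → W
  H is a collider and its descendant S is conditioned on, which opens it; Y is a fork and Y is not conditioned on — no node blocks this path, so it is active.
Path 2: A → M → H ← Y → W
  M is a chain here and M is conditioned on, so the path is blocked at M.
Path 3: A → M ← V → S ← H ← Y → W
  M is a collider and M is conditioned on, which opens it; V is a fork and V is not conditioned on; S is a collider and S is conditioned on, which opens it; H is a chain and H is not conditioned on; Y is a fork and Y is not conditioned on — no node blocks this path, so it is active.
Since the path A → H ← Y → W is active, A and W are not d-separated given {M, S}.

No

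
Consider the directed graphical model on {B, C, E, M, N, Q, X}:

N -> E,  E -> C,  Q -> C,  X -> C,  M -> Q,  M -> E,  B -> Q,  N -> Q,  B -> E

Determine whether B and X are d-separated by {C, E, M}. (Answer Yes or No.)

No

We examine all 6 paths between B and X:
  1. B → Q ← N → E → C ← X — Q:collider[open]; N:fork[open]; E:chain[blocks]; C:collider[open] ⇒ blocked
  2. B → Q → C ← X — Q:chain[open]; C:collider[open] ⇒ active
  3. B → Q ← M → E → C ← X — Q:collider[open]; M:fork[blocks]; E:chain[blocks]; C:collider[open] ⇒ blocked
  4. B → E ← N → Q → C ← X — E:collider[open]; N:fork[open]; Q:chain[open]; C:collider[open] ⇒ active
  5. B → E → C ← X — E:chain[blocks]; C:collider[open] ⇒ blocked
  6. B → E ← M → Q → C ← X — E:collider[open]; M:fork[blocks]; Q:chain[open]; C:collider[open] ⇒ blocked
Since the path B → Q → C ← X is active, B and X are not d-separated given {C, E, M}.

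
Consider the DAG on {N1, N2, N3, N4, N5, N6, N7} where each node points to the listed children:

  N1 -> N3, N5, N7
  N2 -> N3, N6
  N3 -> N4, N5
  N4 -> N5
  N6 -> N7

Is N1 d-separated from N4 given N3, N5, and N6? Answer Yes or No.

6 paths connect N1 and N4; each must be blocked for d-separation to hold:
Path 1: N1 → N3 → N4
  N3 is a chain here and N3 is conditioned on, so the path is blocked at N3.
Path 2: N1 → N3 → N5 ← N4
  N3 is a chain here and N3 is conditioned on, so the path is blocked at N3.
Path 3: N1 → N7 ← N6 ← N2 → N3 → N4
  N7 is a collider here and neither N7 nor any of its descendants is conditioned on, so the collider stays closed — the path is blocked at N7.
Path 4: N1 → N7 ← N6 ← N2 → N3 → N5 ← N4
  N7 is a collider here and neither N7 nor any of its descendants is conditioned on, so the collider stays closed — the path is blocked at N7.
Path 5: N1 → N5 ← N3 → N4
  N3 is a fork here and N3 is conditioned on, so the path is blocked at N3.
Path 6: N1 → N5 ← N4
  N5 is a collider and N5 is conditioned on, which opens it — no node blocks this path, so it is active.
At least one path is unblocked, so d-separation fails.

No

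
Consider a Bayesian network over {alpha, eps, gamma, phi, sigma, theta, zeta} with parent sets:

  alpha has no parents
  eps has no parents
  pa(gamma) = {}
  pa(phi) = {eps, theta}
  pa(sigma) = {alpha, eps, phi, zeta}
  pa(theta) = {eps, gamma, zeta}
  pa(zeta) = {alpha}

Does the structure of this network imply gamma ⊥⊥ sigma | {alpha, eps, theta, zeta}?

Yes

We examine all 6 paths between gamma and sigma:
Path 1: gamma → theta ← eps → phi → sigma
  eps is a fork here and eps is conditioned on, so the path is blocked at eps.
Path 2: gamma → theta ← eps → sigma
  eps is a fork here and eps is conditioned on, so the path is blocked at eps.
Path 3: gamma → theta → phi ← eps → sigma
  theta is a chain here and theta is conditioned on, so the path is blocked at theta.
Path 4: gamma → theta → phi → sigma
  theta is a chain here and theta is conditioned on, so the path is blocked at theta.
Path 5: gamma → theta ← zeta ← alpha → sigma
  zeta is a chain here and zeta is conditioned on, so the path is blocked at zeta.
Path 6: gamma → theta ← zeta → sigma
  zeta is a fork here and zeta is conditioned on, so the path is blocked at zeta.
Since every path is blocked, d-separation holds.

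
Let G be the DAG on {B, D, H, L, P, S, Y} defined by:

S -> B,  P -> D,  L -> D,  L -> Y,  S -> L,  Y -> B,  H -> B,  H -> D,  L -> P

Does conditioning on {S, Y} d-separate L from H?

Enumerating the 4 paths from L to H and testing each for blocking by {S, Y}:
Path 1: L → Y → B ← H
  Y is a chain here and Y is conditioned on, so the path is blocked at Y.
Path 2: L → D ← H
  D is a collider here and neither D nor any of its descendants is conditioned on, so the collider stays closed — the path is blocked at D.
Path 3: L → P → D ← H
  D is a collider here and neither D nor any of its descendants is conditioned on, so the collider stays closed — the path is blocked at D.
Path 4: L ← S → B ← H
  S is a fork here and S is conditioned on, so the path is blocked at S.
Every path is blocked, so L and H are d-separated given {S, Y}.

Yes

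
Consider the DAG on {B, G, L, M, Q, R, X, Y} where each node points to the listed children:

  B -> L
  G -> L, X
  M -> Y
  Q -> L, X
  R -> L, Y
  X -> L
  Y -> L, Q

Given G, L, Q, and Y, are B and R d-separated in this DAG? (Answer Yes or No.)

5 paths connect B and R; each must be blocked for d-separation to hold:
Path 1: B → L ← R
  L is a collider and L is conditioned on, which opens it — no node blocks this path, so it is active.
Path 2: B → L ← X ← Q ← Y ← R
  Q is a chain here and Q is conditioned on, so the path is blocked at Q.
Path 3: B → L ← G → X ← Q ← Y ← R
  G is a fork here and G is conditioned on, so the path is blocked at G.
Path 4: B → L ← Y ← R
  Y is a chain here and Y is conditioned on, so the path is blocked at Y.
Path 5: B → L ← Q ← Y ← R
  Q is a chain here and Q is conditioned on, so the path is blocked at Q.
Because an active path exists, B and R are not d-separated.

No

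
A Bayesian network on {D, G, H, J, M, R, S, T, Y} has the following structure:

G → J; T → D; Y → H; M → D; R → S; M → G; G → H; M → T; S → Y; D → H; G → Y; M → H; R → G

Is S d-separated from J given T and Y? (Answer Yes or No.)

Enumerating the 6 paths from S to J and testing each for blocking by {T, Y}:
Path 1: S → Y → H ← D ← M → G → J
  Y is a chain here and Y is conditioned on, so the path is blocked at Y.
Path 2: S → Y → H ← D ← T ← M → G → J
  Y is a chain here and Y is conditioned on, so the path is blocked at Y.
Path 3: S → Y → H ← M → G → J
  Y is a chain here and Y is conditioned on, so the path is blocked at Y.
Path 4: S → Y → H ← G → J
  Y is a chain here and Y is conditioned on, so the path is blocked at Y.
Path 5: S → Y ← G → J
  Y is a collider and Y is conditioned on, which opens it; G is a fork and G is not conditioned on — no node blocks this path, so it is active.
Path 6: S ← R → G → J
  R is a fork and R is not conditioned on; G is a chain and G is not conditioned on — no node blocks this path, so it is active.
At least one path is unblocked, so d-separation fails.

No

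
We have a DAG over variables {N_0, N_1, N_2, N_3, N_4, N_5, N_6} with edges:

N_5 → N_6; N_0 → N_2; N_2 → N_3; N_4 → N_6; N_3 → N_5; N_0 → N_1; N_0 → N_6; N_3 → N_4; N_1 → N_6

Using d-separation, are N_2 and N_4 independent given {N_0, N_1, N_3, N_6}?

Yes

We examine all 6 paths between N_2 and N_4:
  1. N_2 → N_3 → N_5 → N_6 ← N_4 — N_3:chain[blocks]; N_5:chain[open]; N_6:collider[open] ⇒ blocked
  2. N_2 → N_3 → N_4 — N_3:chain[blocks] ⇒ blocked
  3. N_2 ← N_0 → N_1 → N_6 ← N_5 ← N_3 → N_4 — N_0:fork[blocks]; N_1:chain[blocks]; N_6:collider[open]; N_5:chain[open]; N_3:fork[blocks] ⇒ blocked
  4. N_2 ← N_0 → N_1 → N_6 ← N_4 — N_0:fork[blocks]; N_1:chain[blocks]; N_6:collider[open] ⇒ blocked
  5. N_2 ← N_0 → N_6 ← N_5 ← N_3 → N_4 — N_0:fork[blocks]; N_6:collider[open]; N_5:chain[open]; N_3:fork[blocks] ⇒ blocked
  6. N_2 ← N_0 → N_6 ← N_4 — N_0:fork[blocks]; N_6:collider[open] ⇒ blocked
Every path is blocked, so N_2 and N_4 are d-separated given {N_0, N_1, N_3, N_6}.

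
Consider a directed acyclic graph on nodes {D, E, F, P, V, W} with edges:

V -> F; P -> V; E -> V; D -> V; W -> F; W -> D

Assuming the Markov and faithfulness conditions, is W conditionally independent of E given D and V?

We examine all 2 paths between W and E:
  1. W → D → V ← E — D:chain[blocks]; V:collider[open] ⇒ blocked
  2. W → F ← V ← E — F:collider[blocks]; V:chain[blocks] ⇒ blocked
Every path is blocked, so W and E are d-separated given {D, V}.

Yes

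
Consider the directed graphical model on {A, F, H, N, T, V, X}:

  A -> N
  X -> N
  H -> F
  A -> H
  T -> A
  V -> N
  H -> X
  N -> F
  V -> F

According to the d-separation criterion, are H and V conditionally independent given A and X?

Yes

We examine all 6 paths between H and V:
  1. H ← A → N ← V — A:fork[blocks]; N:collider[blocks] ⇒ blocked
  2. H ← A → N → F ← V — A:fork[blocks]; N:chain[open]; F:collider[blocks] ⇒ blocked
  3. H → X → N ← V — X:chain[blocks]; N:collider[blocks] ⇒ blocked
  4. H → X → N → F ← V — X:chain[blocks]; N:chain[open]; F:collider[blocks] ⇒ blocked
  5. H → F ← V — F:collider[blocks] ⇒ blocked
  6. H → F ← N ← V — F:collider[blocks]; N:chain[open] ⇒ blocked
Every path is blocked, so H and V are d-separated given {A, X}.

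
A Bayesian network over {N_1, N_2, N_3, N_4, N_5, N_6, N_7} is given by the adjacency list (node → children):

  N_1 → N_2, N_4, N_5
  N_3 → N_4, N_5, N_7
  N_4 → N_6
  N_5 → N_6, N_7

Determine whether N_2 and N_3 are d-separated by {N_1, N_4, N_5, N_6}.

We examine all 6 paths between N_2 and N_3:
Path 1: N_2 ← N_1 → N_4 ← N_3
  N_1 is a fork here and N_1 is conditioned on, so the path is blocked at N_1.
Path 2: N_2 ← N_1 → N_4 → N_6 ← N_5 ← N_3
  N_1 is a fork here and N_1 is conditioned on, so the path is blocked at N_1.
Path 3: N_2 ← N_1 → N_4 → N_6 ← N_5 → N_7 ← N_3
  N_1 is a fork here and N_1 is conditioned on, so the path is blocked at N_1.
Path 4: N_2 ← N_1 → N_5 ← N_3
  N_1 is a fork here and N_1 is conditioned on, so the path is blocked at N_1.
Path 5: N_2 ← N_1 → N_5 → N_6 ← N_4 ← N_3
  N_1 is a fork here and N_1 is conditioned on, so the path is blocked at N_1.
Path 6: N_2 ← N_1 → N_5 → N_7 ← N_3
  N_1 is a fork here and N_1 is conditioned on, so the path is blocked at N_1.
Since every path is blocked, d-separation holds.

Yes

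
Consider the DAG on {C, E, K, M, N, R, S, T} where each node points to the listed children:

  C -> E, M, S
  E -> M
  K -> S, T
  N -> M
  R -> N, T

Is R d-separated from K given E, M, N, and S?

Yes

There are 3 undirected paths between R and K; checking each against the conditioning set {E, M, N, S}:
Path 1: R → T ← K
  T is a collider here and neither T nor any of its descendants is conditioned on, so the collider stays closed — the path is blocked at T.
Path 2: R → N → M ← C → S ← K
  N is a chain here and N is conditioned on, so the path is blocked at N.
Path 3: R → N → M ← E ← C → S ← K
  N is a chain here and N is conditioned on, so the path is blocked at N.
Every path is blocked, so R and K are d-separated given {E, M, N, S}.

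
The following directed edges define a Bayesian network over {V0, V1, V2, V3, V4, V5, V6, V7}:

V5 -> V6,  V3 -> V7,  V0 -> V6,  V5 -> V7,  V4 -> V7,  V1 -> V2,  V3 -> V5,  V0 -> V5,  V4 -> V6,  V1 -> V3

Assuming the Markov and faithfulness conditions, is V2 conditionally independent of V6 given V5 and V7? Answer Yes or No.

Enumerating the 6 paths from V2 to V6 and testing each for blocking by {V5, V7}:
  1. V2 ← V1 → V3 → V5 → V7 ← V4 → V6 — V1:fork[open]; V3:chain[open]; V5:chain[blocks]; V7:collider[open]; V4:fork[open] ⇒ blocked
  2. V2 ← V1 → V3 → V5 → V6 — V1:fork[open]; V3:chain[open]; V5:chain[blocks] ⇒ blocked
  3. V2 ← V1 → V3 → V5 ← V0 → V6 — V1:fork[open]; V3:chain[open]; V5:collider[open]; V0:fork[open] ⇒ active
  4. V2 ← V1 → V3 → V7 ← V5 → V6 — V1:fork[open]; V3:chain[open]; V7:collider[open]; V5:fork[blocks] ⇒ blocked
  5. V2 ← V1 → V3 → V7 ← V5 ← V0 → V6 — V1:fork[open]; V3:chain[open]; V7:collider[open]; V5:chain[blocks]; V0:fork[open] ⇒ blocked
  6. V2 ← V1 → V3 → V7 ← V4 → V6 — V1:fork[open]; V3:chain[open]; V7:collider[open]; V4:fork[open] ⇒ active
At least one path is unblocked, so d-separation fails.

No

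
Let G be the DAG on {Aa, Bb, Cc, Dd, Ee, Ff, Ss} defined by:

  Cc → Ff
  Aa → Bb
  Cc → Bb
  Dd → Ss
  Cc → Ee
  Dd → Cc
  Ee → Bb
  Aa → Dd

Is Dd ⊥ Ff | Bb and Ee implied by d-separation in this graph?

There are 3 undirected paths between Dd and Ff; checking each against the conditioning set {Bb, Ee}:
  1. Dd → Cc → Ff — Cc:chain[open] ⇒ active
  2. Dd ← Aa → Bb ← Cc → Ff — Aa:fork[open]; Bb:collider[open]; Cc:fork[open] ⇒ active
  3. Dd ← Aa → Bb ← Ee ← Cc → Ff — Aa:fork[open]; Bb:collider[open]; Ee:chain[blocks]; Cc:fork[open] ⇒ blocked
Because an active path exists, Dd and Ff are not d-separated.

No — Dd and Ff are not d-separated given {Bb, Ee}.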